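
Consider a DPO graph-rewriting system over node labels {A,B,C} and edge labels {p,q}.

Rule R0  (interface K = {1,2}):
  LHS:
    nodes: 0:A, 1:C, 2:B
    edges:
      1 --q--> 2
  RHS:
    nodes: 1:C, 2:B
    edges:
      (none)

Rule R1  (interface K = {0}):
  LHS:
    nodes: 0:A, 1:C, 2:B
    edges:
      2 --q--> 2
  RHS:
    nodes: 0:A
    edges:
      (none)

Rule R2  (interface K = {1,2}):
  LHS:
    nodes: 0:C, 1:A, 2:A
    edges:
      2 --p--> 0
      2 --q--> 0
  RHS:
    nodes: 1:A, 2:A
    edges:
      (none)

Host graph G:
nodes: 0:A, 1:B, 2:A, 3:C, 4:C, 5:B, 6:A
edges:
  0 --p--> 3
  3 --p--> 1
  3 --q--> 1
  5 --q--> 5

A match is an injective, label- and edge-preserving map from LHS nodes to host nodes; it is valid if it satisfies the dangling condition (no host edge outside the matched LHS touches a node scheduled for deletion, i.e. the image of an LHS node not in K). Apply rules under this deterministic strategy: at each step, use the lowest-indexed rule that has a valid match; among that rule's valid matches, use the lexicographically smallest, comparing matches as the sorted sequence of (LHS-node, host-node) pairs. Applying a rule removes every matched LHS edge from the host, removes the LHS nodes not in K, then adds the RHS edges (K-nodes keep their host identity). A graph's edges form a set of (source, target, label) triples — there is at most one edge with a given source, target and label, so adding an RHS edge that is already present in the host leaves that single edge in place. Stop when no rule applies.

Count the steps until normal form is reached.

[0] host  ⇒  7 nodes, 4 edges  {0-p->3 3-p->1 3-q->1 5-q->5}
[1] R0 @ {0↦2, 1↦3, 2↦1}  ⇒  6 nodes, 3 edges  {0-p->3 3-p->1 5-q->5}
[2] R1 @ {0↦0, 1↦4, 2↦5}  ⇒  4 nodes, 2 edges  {0-p->3 3-p->1}
normal form: no rule applies after step 2

Answer: 2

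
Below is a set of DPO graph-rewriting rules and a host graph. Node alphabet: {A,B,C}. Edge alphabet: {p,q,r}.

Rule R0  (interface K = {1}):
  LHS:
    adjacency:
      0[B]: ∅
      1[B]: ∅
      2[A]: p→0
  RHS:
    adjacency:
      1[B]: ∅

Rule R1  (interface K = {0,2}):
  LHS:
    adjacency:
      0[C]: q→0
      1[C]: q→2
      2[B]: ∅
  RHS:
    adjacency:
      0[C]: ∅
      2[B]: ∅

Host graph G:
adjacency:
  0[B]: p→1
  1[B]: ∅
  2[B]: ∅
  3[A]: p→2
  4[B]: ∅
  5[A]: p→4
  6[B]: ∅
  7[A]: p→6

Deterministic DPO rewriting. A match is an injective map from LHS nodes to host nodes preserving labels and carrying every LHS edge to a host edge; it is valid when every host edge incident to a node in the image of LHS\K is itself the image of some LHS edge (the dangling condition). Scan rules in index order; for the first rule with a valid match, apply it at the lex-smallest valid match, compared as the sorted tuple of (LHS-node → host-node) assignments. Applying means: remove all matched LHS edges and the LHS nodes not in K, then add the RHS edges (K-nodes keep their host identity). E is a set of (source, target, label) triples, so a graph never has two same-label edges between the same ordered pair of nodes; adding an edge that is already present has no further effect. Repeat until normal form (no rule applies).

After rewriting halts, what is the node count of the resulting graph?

start.  V:8 E:4  edges: 0-p->1 3-p->2 5-p->4 7-p->6
1. fire R0 via {0↦2, 1↦0, 2↦3}  →  V:6 E:3  edges: 0-p->1 5-p->4 7-p->6
2. fire R0 via {0↦4, 1↦0, 2↦5}  →  V:4 E:2  edges: 0-p->1 7-p->6
3. fire R0 via {0↦6, 1↦0, 2↦7}  →  V:2 E:1  edges: 0-p->1
final graph: no rule applies after step 3
NF nodes: {0:B, 1:B}

Answer: 2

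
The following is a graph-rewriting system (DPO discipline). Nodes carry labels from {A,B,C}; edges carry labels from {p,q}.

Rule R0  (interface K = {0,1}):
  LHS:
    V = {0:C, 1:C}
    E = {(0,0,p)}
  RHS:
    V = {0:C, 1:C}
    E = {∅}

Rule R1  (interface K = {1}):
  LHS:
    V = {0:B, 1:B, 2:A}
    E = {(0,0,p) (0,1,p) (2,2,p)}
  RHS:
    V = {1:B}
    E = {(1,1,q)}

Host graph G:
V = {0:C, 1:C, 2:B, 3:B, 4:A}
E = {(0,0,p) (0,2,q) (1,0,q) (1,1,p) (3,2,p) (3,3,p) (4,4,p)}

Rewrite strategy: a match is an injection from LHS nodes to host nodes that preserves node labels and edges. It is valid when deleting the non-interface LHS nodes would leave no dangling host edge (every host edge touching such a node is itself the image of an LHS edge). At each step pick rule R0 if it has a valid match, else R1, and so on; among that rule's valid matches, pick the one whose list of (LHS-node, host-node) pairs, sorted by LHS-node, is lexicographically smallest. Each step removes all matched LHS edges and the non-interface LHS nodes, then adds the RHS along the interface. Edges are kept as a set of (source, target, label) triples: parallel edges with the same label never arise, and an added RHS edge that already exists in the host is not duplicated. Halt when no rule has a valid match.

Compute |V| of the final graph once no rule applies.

Answer: 3

Rewrite trace:
start.  V:5 E:7  edges: 0-p->0 0-q->2 1-q->0 1-p->1 3-p->2 3-p->3 4-p->4
1. fire R0 via {0↦0, 1↦1}  →  V:5 E:6  edges: 0-q->2 1-q->0 1-p->1 3-p->2 3-p->3 4-p->4
2. fire R0 via {0↦1, 1↦0}  →  V:5 E:5  edges: 0-q->2 1-q->0 3-p->2 3-p->3 4-p->4
3. fire R1 via {0↦3, 1↦2, 2↦4}  →  V:3 E:3  edges: 0-q->2 1-q->0 2-q->2
halt: no rule applies after step 3
NF nodes: {0:C, 1:C, 2:B}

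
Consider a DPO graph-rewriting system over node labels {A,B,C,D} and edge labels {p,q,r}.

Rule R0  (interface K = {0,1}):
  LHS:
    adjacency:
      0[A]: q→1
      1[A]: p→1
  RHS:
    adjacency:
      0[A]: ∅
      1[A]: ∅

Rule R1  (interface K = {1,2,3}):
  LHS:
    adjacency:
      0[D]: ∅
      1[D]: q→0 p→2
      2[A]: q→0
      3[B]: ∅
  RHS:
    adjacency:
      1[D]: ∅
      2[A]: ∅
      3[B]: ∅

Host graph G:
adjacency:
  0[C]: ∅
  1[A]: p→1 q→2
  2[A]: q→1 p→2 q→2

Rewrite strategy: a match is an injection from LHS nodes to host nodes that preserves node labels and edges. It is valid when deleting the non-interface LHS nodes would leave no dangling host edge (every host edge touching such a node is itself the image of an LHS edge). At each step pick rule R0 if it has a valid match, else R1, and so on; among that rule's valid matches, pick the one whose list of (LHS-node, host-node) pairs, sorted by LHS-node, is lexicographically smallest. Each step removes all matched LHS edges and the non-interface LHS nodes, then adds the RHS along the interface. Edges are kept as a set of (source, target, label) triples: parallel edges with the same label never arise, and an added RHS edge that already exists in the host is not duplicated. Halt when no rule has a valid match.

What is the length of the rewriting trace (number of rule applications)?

Answer: 2

Rewrite trace:
start.  V:3 E:5  edges: 1-p->1 1-q->2 2-q->1 2-p->2 2-q->2
1. fire R0 via {0↦1, 1↦2}  →  V:3 E:3  edges: 1-p->1 2-q->1 2-q->2
2. fire R0 via {0↦2, 1↦1}  →  V:3 E:1  edges: 2-q->2
final graph: no rule applies after step 2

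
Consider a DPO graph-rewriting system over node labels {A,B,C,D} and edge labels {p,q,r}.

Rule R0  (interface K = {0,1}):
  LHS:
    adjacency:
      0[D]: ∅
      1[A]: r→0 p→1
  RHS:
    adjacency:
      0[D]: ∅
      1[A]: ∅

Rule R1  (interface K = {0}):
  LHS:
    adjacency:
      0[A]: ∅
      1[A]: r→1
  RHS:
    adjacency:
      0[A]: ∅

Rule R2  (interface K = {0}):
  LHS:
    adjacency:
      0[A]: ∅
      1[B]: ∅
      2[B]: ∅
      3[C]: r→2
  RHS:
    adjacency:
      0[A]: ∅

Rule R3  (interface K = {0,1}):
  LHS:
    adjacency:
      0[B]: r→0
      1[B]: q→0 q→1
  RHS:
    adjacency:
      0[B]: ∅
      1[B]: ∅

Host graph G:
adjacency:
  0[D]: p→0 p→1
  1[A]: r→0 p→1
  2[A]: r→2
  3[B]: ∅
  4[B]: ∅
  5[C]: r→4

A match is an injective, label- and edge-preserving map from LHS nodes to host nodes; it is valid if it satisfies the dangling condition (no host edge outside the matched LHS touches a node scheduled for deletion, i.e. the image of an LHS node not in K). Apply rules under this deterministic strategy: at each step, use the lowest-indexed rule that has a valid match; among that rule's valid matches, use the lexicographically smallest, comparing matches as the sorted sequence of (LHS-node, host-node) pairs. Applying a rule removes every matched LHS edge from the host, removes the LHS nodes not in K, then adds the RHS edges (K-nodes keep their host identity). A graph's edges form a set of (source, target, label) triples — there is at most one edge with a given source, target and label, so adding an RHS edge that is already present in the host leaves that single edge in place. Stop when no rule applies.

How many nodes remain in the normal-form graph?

Answer: 2

Steps:
start.  V:6 E:6  edges: 0-p->0 0-p->1 1-r->0 1-p->1 2-r->2 5-r->4
1. fire R0 via {0↦0, 1↦1}  →  V:6 E:4  edges: 0-p->0 0-p->1 2-r->2 5-r->4
2. fire R1 via {0↦1, 1↦2}  →  V:5 E:3  edges: 0-p->0 0-p->1 5-r->4
3. fire R2 via {0↦1, 1↦3, 2↦4, 3↦5}  →  V:2 E:2  edges: 0-p->0 0-p->1
normal form: no rule applies after step 3
NF nodes: {0:D, 1:A}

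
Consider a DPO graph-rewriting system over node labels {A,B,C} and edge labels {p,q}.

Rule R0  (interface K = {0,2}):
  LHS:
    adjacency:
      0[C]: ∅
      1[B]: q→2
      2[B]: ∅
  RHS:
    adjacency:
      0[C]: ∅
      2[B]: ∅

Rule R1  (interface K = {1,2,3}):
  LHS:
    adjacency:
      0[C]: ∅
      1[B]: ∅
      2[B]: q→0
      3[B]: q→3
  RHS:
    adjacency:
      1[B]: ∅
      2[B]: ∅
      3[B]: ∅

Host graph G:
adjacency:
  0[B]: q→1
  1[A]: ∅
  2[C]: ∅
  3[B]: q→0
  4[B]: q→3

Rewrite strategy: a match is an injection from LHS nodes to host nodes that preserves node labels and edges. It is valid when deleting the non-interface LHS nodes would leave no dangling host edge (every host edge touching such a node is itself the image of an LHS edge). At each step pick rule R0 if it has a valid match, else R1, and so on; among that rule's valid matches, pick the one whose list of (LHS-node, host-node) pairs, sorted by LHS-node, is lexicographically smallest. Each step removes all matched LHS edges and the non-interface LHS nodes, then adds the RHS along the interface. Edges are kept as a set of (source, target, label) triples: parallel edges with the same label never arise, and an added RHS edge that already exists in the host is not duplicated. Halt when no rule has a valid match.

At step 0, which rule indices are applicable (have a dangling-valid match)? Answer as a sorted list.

R0: 1 valid match — {0↦2, 1↦4, 2↦3}
R1: no valid match — LHS pattern not found

Answer: [R0]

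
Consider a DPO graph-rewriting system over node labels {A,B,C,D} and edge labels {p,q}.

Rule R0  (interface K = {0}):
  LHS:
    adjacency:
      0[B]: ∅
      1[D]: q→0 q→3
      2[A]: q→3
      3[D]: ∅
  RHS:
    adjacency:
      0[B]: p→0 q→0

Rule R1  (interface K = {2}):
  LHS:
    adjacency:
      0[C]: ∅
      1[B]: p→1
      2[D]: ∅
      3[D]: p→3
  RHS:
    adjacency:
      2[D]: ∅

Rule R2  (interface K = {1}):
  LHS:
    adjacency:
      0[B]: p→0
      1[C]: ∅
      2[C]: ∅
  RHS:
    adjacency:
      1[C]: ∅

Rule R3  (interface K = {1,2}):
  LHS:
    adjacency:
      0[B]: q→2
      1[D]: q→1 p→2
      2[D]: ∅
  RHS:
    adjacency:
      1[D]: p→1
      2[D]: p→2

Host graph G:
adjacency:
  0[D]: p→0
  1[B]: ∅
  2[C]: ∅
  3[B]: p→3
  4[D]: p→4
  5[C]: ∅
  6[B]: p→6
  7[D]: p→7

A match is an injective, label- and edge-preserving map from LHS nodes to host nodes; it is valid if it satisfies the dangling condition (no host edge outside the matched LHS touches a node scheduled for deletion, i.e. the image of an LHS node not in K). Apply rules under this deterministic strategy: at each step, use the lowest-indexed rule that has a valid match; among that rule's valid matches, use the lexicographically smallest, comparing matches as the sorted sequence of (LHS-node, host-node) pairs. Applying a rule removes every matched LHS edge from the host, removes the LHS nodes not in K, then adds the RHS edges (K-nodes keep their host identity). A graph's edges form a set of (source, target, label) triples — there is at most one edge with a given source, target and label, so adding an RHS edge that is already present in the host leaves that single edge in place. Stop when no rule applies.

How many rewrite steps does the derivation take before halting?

Answer: 2

Rewrite trace:
initial: |V|=8 |E|=5  E = 0-p->0 3-p->3 4-p->4 6-p->6 7-p->7
step 1: apply R1 at {0↦2, 1↦3, 2↦0, 3↦4}  → |V|=5 |E|=3  E = 0-p->0 6-p->6 7-p->7
step 2: apply R1 at {0↦5, 1↦6, 2↦0, 3↦7}  → |V|=2 |E|=1  E = 0-p->0
halt: no rule applies after step 2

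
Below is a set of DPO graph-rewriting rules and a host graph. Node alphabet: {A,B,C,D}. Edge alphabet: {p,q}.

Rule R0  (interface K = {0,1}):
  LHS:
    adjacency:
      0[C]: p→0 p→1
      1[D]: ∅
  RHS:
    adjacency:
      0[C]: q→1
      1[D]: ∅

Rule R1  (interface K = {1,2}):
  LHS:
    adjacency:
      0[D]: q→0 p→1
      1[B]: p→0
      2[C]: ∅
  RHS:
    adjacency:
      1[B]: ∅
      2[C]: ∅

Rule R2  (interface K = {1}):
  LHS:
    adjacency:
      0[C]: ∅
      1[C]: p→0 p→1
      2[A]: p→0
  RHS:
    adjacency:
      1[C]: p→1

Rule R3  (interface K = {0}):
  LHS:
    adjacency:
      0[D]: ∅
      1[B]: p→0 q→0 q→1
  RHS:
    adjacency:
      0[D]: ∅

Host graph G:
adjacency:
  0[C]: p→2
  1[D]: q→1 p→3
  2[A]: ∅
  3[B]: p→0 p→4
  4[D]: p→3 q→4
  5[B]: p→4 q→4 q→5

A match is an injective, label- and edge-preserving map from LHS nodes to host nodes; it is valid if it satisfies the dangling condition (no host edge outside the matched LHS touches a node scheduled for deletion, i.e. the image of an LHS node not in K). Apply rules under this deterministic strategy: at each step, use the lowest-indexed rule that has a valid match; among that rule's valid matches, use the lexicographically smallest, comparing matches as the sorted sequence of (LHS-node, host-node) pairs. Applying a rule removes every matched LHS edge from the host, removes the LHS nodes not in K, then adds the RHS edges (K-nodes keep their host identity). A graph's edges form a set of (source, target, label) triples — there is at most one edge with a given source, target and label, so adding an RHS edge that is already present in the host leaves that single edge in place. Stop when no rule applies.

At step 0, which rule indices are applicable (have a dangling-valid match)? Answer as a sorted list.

Answer: [R3]

Derivation:
R0: no valid match — LHS pattern not found
R1: no valid match — 1 raw match, all fail dangling condition
R2: no valid match — LHS pattern not found
R3: 1 valid match — {0↦4, 1↦5}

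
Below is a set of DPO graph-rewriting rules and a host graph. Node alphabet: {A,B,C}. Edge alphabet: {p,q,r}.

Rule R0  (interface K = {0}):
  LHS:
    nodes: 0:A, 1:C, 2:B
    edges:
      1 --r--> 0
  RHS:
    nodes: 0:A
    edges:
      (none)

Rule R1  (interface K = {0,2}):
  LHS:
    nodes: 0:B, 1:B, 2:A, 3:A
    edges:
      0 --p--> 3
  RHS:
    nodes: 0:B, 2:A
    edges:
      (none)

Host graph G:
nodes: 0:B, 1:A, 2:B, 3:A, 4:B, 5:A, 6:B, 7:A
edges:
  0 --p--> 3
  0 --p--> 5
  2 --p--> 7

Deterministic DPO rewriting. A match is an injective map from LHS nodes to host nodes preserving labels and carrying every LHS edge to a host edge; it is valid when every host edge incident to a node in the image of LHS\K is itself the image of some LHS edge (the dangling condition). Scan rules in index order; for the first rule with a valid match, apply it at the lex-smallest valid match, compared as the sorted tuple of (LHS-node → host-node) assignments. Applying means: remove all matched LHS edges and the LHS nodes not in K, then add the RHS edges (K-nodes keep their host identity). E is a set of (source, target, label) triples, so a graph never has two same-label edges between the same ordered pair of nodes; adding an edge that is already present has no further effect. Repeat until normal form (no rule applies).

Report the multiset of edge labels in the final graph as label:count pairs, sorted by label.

start.  V:8 E:3  edges: 0-p->3 0-p->5 2-p->7
1. fire R1 via {0↦0, 1↦4, 2↦1, 3↦3}  →  V:6 E:2  edges: 0-p->5 2-p->7
2. fire R1 via {0↦0, 1↦6, 2↦1, 3↦5}  →  V:4 E:1  edges: 2-p->7
3. fire R1 via {0↦2, 1↦0, 2↦1, 3↦7}  →  V:2 E:0  edges: ∅
normal form: no rule applies after step 3
NF edges: []

Answer: (no edges)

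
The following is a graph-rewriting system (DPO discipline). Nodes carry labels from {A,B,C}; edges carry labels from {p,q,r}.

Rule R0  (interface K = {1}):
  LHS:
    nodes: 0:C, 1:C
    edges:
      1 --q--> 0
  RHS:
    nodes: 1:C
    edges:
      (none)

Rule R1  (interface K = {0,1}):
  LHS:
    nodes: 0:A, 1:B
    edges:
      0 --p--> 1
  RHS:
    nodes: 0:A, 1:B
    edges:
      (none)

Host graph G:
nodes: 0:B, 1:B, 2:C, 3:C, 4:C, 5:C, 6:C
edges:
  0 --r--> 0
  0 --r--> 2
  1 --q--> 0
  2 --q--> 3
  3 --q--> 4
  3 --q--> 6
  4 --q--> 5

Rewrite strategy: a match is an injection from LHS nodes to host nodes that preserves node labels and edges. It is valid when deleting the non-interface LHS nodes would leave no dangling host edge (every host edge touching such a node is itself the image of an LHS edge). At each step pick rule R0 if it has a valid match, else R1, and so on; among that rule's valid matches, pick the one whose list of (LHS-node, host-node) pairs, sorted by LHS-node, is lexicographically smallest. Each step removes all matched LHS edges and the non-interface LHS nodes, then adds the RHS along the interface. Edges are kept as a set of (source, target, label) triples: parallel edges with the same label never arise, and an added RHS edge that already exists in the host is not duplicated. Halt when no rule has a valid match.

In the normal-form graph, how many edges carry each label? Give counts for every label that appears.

Answer: q:1 r:2

Derivation:
start.  V:7 E:7  edges: 0-r->0 0-r->2 1-q->0 2-q->3 3-q->4 3-q->6 4-q->5
1. fire R0 via {0↦5, 1↦4}  →  V:6 E:6  edges: 0-r->0 0-r->2 1-q->0 2-q->3 3-q->4 3-q->6
2. fire R0 via {0↦4, 1↦3}  →  V:5 E:5  edges: 0-r->0 0-r->2 1-q->0 2-q->3 3-q->6
3. fire R0 via {0↦6, 1↦3}  →  V:4 E:4  edges: 0-r->0 0-r->2 1-q->0 2-q->3
4. fire R0 via {0↦3, 1↦2}  →  V:3 E:3  edges: 0-r->0 0-r->2 1-q->0
halt: no rule applies after step 4
NF edges: [(0, 0, 'r'), (0, 2, 'r'), (1, 0, 'q')]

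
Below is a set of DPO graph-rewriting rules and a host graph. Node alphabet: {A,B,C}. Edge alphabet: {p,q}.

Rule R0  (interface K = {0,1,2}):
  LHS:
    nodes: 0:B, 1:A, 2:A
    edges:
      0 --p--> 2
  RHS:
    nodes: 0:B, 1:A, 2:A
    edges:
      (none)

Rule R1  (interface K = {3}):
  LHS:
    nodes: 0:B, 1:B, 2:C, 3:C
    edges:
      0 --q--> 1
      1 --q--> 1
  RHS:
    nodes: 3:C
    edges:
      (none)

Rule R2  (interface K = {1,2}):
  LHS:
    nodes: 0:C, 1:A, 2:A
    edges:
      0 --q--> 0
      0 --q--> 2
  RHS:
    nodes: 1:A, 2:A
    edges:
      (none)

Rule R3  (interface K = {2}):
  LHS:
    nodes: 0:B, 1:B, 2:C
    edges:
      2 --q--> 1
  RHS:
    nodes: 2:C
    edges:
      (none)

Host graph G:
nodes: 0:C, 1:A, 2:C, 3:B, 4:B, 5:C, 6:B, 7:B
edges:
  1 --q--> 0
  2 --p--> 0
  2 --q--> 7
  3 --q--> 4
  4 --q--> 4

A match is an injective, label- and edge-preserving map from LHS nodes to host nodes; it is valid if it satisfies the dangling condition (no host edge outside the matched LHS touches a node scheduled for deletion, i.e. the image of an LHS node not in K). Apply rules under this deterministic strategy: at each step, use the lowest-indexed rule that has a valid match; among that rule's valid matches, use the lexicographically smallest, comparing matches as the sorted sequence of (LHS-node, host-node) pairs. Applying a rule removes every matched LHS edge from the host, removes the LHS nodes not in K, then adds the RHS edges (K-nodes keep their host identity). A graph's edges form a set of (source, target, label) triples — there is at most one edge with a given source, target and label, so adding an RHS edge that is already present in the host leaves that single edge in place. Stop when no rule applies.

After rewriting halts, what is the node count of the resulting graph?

initial: |V|=8 |E|=5  E = 1-q->0 2-p->0 2-q->7 3-q->4 4-q->4
step 1: apply R1 at {0↦3, 1↦4, 2↦5, 3↦0}  → |V|=5 |E|=3  E = 1-q->0 2-p->0 2-q->7
step 2: apply R3 at {0↦6, 1↦7, 2↦2}  → |V|=3 |E|=2  E = 1-q->0 2-p->0
halt: no rule applies after step 2
NF nodes: {0:C, 1:A, 2:C}

Answer: 3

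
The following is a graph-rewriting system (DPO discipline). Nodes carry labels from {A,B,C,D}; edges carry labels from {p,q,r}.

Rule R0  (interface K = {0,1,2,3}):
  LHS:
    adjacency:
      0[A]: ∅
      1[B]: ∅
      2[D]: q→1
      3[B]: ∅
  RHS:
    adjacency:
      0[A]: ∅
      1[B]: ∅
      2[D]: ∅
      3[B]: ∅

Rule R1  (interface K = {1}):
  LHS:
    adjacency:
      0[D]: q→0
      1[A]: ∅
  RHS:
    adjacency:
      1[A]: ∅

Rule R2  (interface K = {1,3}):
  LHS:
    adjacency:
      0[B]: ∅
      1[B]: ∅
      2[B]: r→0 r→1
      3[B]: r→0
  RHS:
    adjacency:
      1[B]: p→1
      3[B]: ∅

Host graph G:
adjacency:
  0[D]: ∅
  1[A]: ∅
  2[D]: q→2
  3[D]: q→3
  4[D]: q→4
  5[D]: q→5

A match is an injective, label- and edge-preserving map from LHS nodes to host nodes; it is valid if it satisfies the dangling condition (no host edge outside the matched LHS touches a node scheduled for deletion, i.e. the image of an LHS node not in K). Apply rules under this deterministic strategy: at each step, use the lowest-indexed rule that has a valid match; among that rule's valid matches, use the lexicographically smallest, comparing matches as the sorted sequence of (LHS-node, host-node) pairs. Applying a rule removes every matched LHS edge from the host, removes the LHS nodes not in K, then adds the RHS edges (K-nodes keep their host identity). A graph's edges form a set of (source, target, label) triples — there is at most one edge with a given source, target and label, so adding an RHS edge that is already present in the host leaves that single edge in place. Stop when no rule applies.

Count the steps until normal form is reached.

Answer: 4

Rewrite trace:
[0] host  ⇒  6 nodes, 4 edges  {2-q->2 3-q->3 4-q->4 5-q->5}
[1] R1 @ {0↦2, 1↦1}  ⇒  5 nodes, 3 edges  {3-q->3 4-q->4 5-q->5}
[2] R1 @ {0↦3, 1↦1}  ⇒  4 nodes, 2 edges  {4-q->4 5-q->5}
[3] R1 @ {0↦4, 1↦1}  ⇒  3 nodes, 1 edges  {5-q->5}
[4] R1 @ {0↦5, 1↦1}  ⇒  2 nodes, 0 edges  {∅}
final graph: no rule applies after step 4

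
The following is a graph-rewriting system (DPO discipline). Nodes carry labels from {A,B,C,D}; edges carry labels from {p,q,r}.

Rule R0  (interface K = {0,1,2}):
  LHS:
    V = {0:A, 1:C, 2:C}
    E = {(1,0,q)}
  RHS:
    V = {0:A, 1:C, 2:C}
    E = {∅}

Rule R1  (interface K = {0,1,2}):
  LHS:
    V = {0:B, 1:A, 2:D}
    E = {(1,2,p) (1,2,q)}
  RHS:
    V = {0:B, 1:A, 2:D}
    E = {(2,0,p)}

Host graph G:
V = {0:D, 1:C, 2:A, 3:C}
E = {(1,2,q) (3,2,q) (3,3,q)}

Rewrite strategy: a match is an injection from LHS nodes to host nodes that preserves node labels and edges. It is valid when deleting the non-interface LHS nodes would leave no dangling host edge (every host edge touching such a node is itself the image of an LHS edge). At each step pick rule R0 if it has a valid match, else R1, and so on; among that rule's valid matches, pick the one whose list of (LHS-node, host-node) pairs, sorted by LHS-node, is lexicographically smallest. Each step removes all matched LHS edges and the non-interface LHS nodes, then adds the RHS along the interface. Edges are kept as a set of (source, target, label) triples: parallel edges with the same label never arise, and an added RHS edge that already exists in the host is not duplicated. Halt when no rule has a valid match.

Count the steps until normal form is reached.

Answer: 2

Rewrite trace:
[0] host  ⇒  4 nodes, 3 edges  {1-q->2 3-q->2 3-q->3}
[1] R0 @ {0↦2, 1↦1, 2↦3}  ⇒  4 nodes, 2 edges  {3-q->2 3-q->3}
[2] R0 @ {0↦2, 1↦3, 2↦1}  ⇒  4 nodes, 1 edges  {3-q->3}
normal form: no rule applies after step 2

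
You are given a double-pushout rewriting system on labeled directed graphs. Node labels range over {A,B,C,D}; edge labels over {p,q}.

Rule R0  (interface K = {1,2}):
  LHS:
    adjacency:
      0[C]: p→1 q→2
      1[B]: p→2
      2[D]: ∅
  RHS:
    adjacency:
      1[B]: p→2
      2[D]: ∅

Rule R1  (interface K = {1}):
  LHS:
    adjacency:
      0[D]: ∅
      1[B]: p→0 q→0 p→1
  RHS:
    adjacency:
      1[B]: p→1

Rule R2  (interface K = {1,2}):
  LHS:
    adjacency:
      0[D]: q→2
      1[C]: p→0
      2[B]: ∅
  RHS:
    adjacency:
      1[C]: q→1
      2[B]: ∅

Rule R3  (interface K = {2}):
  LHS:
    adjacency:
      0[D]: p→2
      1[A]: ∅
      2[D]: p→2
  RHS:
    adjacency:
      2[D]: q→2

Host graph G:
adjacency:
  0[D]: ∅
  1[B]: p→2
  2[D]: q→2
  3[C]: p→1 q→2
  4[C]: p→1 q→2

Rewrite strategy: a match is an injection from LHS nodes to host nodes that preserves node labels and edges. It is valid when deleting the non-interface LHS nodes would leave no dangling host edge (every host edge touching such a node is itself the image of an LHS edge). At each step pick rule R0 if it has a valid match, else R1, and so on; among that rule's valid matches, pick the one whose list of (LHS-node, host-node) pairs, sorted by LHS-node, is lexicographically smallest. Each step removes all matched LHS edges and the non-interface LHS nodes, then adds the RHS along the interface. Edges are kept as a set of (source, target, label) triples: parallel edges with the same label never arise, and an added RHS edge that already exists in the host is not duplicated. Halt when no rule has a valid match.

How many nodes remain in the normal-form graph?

Answer: 3

Steps:
initial: |V|=5 |E|=6  E = 1-p->2 2-q->2 3-p->1 3-q->2 4-p->1 4-q->2
step 1: apply R0 at {0↦3, 1↦1, 2↦2}  → |V|=4 |E|=4  E = 1-p->2 2-q->2 4-p->1 4-q->2
step 2: apply R0 at {0↦4, 1↦1, 2↦2}  → |V|=3 |E|=2  E = 1-p->2 2-q->2
normal form: no rule applies after step 2
NF nodes: {0:D, 1:B, 2:D}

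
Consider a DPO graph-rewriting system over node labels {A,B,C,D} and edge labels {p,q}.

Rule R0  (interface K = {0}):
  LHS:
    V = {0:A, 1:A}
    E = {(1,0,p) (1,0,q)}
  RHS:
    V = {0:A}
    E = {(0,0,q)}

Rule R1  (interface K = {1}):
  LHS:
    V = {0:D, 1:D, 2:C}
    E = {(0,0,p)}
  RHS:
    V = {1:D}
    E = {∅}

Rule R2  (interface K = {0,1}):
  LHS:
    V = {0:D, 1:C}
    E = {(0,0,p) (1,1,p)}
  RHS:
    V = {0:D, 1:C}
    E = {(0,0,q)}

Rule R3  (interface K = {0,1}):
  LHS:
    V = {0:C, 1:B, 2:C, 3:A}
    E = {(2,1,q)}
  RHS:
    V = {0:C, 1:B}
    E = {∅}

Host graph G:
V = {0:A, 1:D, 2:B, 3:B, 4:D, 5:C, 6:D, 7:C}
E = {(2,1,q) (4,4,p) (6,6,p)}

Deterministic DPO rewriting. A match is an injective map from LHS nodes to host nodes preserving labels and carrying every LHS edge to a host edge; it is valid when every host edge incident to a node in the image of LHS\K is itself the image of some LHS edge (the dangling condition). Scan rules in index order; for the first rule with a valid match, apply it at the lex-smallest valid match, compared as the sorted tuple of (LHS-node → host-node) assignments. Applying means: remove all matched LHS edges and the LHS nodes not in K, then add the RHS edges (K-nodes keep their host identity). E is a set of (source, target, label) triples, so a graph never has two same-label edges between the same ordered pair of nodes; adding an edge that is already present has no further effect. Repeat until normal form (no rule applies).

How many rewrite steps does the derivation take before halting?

Answer: 2

Steps:
[0] host  ⇒  8 nodes, 3 edges  {2-q->1 4-p->4 6-p->6}
[1] R1 @ {0↦4, 1↦1, 2↦5}  ⇒  6 nodes, 2 edges  {2-q->1 6-p->6}
[2] R1 @ {0↦6, 1↦1, 2↦7}  ⇒  4 nodes, 1 edges  {2-q->1}
final graph: no rule applies after step 2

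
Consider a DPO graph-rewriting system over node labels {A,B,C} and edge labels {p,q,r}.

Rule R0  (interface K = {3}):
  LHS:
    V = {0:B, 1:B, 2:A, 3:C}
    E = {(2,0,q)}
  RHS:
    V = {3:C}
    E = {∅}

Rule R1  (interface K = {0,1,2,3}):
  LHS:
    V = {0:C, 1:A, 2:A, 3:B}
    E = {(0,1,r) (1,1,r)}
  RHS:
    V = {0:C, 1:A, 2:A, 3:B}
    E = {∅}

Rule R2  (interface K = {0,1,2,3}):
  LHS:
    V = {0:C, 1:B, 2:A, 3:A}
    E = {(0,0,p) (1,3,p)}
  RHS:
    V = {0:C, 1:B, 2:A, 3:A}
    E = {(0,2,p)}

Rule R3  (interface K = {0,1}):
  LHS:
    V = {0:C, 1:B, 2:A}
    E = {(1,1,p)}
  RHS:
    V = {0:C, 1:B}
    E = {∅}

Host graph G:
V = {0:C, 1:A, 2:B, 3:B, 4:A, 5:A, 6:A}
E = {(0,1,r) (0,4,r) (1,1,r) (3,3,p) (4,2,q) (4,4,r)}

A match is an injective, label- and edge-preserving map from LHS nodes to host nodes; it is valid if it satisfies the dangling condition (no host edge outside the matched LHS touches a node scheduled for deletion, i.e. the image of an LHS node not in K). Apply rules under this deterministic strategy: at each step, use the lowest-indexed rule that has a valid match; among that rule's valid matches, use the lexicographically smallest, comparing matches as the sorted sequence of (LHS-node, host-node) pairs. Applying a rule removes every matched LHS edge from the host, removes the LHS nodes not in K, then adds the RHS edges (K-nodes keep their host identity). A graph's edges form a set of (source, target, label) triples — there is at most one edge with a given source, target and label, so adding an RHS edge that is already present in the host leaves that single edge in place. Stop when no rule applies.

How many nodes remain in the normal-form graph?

Answer: 3

Rewrite trace:
[0] host  ⇒  7 nodes, 6 edges  {0-r->1 0-r->4 1-r->1 3-p->3 4-q->2 4-r->4}
[1] R1 @ {0↦0, 1↦1, 2↦4, 3↦2}  ⇒  7 nodes, 4 edges  {0-r->4 3-p->3 4-q->2 4-r->4}
[2] R1 @ {0↦0, 1↦4, 2↦1, 3↦2}  ⇒  7 nodes, 2 edges  {3-p->3 4-q->2}
[3] R3 @ {0↦0, 1↦3, 2↦1}  ⇒  6 nodes, 1 edges  {4-q->2}
[4] R0 @ {0↦2, 1↦3, 2↦4, 3↦0}  ⇒  3 nodes, 0 edges  {∅}
final graph: no rule applies after step 4
NF nodes: {0:C, 5:A, 6:A}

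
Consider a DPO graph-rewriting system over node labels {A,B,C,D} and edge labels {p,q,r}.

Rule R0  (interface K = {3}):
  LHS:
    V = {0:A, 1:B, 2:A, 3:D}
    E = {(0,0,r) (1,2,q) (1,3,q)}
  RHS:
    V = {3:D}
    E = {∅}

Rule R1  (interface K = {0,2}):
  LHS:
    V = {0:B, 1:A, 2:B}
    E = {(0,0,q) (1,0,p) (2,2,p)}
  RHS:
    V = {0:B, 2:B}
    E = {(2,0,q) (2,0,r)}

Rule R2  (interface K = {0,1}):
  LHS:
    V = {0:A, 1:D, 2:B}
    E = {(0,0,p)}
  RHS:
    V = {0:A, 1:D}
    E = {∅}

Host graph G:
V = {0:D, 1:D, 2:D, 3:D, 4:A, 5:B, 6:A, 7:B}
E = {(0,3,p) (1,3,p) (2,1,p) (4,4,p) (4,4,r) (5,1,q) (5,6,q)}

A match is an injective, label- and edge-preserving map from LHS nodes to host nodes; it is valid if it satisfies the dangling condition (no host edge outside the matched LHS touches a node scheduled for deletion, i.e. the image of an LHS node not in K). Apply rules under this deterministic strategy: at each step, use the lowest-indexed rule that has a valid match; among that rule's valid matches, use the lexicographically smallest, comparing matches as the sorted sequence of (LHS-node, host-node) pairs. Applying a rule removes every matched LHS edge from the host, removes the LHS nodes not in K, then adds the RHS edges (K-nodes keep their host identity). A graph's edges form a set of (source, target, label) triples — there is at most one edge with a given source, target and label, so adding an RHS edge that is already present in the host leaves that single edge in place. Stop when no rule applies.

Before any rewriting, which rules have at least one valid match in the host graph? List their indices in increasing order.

R0: no valid match — 1 raw match, all fail dangling condition
R1: no valid match — LHS pattern not found
R2: 4 valid matches — {0↦4, 1↦0, 2↦7}, {0↦4, 1↦1, 2↦7}, {0↦4, 1↦2, 2↦7} (+1 more)

Answer: [R2]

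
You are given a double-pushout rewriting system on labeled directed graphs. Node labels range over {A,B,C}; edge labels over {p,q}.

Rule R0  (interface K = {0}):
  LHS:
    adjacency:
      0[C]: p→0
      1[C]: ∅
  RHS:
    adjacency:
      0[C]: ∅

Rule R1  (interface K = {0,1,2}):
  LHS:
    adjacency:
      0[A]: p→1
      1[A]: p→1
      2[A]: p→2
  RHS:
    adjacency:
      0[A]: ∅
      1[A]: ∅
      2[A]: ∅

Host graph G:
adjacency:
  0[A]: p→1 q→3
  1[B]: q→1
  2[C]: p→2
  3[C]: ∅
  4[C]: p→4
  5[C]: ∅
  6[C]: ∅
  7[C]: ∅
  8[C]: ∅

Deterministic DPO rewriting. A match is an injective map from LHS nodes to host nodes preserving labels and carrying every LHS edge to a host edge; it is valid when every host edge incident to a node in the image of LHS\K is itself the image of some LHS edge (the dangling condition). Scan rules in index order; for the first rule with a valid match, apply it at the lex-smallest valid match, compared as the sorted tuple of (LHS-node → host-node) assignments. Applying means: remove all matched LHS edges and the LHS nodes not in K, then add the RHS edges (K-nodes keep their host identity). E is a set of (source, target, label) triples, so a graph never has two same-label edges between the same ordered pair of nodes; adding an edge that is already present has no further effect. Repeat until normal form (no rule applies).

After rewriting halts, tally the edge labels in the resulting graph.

initial: |V|=9 |E|=5  E = 0-p->1 0-q->3 1-q->1 2-p->2 4-p->4
step 1: apply R0 at {0↦2, 1↦5}  → |V|=8 |E|=4  E = 0-p->1 0-q->3 1-q->1 4-p->4
step 2: apply R0 at {0↦4, 1↦2}  → |V|=7 |E|=3  E = 0-p->1 0-q->3 1-q->1
final graph: no rule applies after step 2
NF edges: [(0, 1, 'p'), (0, 3, 'q'), (1, 1, 'q')]

Answer: p:1 q:2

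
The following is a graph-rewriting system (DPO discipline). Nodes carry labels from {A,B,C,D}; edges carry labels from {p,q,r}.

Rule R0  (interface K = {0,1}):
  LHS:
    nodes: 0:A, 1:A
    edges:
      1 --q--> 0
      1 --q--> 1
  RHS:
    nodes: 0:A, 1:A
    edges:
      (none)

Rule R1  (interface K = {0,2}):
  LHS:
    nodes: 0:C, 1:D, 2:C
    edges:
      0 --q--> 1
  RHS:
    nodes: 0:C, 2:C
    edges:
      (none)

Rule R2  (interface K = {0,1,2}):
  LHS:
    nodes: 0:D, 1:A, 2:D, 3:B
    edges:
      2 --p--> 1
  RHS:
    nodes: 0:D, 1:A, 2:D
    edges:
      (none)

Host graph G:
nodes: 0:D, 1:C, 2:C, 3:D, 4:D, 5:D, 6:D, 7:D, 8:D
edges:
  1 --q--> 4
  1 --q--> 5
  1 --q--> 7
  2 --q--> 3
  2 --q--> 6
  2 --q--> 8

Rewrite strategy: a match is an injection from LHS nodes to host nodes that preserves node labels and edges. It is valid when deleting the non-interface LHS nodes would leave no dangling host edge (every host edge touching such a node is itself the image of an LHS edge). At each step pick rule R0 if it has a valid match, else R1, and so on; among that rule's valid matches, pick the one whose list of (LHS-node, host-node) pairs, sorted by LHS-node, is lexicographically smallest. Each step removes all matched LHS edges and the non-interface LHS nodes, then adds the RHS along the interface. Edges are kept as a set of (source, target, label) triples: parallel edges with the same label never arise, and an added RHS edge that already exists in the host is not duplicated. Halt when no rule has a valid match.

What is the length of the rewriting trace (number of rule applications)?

initial: |V|=9 |E|=6  E = 1-q->4 1-q->5 1-q->7 2-q->3 2-q->6 2-q->8
step 1: apply R1 at {0↦1, 1↦4, 2↦2}  → |V|=8 |E|=5  E = 1-q->5 1-q->7 2-q->3 2-q->6 2-q->8
step 2: apply R1 at {0↦1, 1↦5, 2↦2}  → |V|=7 |E|=4  E = 1-q->7 2-q->3 2-q->6 2-q->8
step 3: apply R1 at {0↦1, 1↦7, 2↦2}  → |V|=6 |E|=3  E = 2-q->3 2-q->6 2-q->8
step 4: apply R1 at {0↦2, 1↦3, 2↦1}  → |V|=5 |E|=2  E = 2-q->6 2-q->8
step 5: apply R1 at {0↦2, 1↦6, 2↦1}  → |V|=4 |E|=1  E = 2-q->8
step 6: apply R1 at {0↦2, 1↦8, 2↦1}  → |V|=3 |E|=0  E = ∅
normal form: no rule applies after step 6

Answer: 6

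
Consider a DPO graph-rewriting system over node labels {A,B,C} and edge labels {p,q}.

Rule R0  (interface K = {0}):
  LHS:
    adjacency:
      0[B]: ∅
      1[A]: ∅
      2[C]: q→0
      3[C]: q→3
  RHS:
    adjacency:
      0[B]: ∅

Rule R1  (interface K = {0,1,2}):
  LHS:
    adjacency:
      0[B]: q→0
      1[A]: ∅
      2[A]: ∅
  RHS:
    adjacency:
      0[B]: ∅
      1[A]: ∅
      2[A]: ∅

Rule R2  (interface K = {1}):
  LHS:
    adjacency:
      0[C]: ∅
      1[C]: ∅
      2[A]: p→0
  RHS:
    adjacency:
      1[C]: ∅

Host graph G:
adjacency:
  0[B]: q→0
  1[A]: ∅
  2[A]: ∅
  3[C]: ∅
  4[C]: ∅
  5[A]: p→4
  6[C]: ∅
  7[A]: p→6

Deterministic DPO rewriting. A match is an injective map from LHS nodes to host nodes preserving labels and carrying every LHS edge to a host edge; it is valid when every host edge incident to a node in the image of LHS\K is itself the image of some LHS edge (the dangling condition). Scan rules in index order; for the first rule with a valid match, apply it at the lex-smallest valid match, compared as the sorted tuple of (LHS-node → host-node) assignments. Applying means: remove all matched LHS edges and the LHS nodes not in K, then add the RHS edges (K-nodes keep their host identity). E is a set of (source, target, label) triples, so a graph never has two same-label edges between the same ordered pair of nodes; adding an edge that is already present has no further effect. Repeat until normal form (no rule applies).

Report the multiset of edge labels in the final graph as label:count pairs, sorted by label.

Answer: (no edges)

Derivation:
[0] host  ⇒  8 nodes, 3 edges  {0-q->0 5-p->4 7-p->6}
[1] R1 @ {0↦0, 1↦1, 2↦2}  ⇒  8 nodes, 2 edges  {5-p->4 7-p->6}
[2] R2 @ {0↦4, 1↦3, 2↦5}  ⇒  6 nodes, 1 edges  {7-p->6}
[3] R2 @ {0↦6, 1↦3, 2↦7}  ⇒  4 nodes, 0 edges  {∅}
halt: no rule applies after step 3
NF edges: []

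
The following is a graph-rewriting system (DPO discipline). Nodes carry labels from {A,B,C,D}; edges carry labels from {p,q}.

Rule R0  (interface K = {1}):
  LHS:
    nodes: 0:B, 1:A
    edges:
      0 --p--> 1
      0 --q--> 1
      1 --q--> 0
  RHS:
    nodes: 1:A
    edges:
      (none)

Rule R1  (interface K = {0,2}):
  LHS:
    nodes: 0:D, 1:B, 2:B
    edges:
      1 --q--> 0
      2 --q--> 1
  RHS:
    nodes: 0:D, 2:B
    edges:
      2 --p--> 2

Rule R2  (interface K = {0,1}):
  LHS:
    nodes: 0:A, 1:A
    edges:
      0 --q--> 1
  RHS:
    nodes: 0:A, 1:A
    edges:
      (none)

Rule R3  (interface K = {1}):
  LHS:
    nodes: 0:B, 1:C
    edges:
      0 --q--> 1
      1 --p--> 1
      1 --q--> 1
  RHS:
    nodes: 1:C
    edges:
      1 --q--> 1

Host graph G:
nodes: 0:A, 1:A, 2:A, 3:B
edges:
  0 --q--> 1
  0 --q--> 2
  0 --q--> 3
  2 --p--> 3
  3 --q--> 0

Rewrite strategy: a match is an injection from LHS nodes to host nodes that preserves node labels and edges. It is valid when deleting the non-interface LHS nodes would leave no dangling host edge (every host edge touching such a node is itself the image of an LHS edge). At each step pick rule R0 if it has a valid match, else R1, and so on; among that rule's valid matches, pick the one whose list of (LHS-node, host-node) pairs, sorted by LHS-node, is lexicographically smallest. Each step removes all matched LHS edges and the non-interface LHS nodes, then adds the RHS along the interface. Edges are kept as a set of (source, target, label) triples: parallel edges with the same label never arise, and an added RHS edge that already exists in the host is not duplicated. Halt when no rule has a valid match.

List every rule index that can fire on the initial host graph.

R0: no valid match — LHS pattern not found
R1: no valid match — LHS pattern not found
R2: 2 valid matches — {0↦0, 1↦1}, {0↦0, 1↦2}
R3: no valid match — LHS pattern not found

Answer: [R2]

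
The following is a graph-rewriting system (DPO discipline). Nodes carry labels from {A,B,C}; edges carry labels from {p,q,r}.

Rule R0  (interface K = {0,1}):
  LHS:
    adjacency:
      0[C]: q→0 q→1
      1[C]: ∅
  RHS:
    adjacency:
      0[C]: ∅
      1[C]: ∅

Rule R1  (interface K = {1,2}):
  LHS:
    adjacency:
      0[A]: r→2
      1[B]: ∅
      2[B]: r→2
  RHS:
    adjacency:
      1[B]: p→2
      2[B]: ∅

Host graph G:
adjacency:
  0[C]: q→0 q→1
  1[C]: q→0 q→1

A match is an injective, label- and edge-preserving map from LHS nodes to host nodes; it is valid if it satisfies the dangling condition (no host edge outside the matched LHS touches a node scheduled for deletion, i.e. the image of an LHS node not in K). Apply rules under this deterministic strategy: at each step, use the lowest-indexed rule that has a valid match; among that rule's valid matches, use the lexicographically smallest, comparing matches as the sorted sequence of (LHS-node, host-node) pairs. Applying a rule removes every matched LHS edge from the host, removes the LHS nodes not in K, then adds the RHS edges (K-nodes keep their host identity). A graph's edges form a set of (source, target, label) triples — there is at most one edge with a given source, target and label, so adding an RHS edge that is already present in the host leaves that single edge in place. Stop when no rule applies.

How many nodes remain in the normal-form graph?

initial: |V|=2 |E|=4  E = 0-q->0 0-q->1 1-q->0 1-q->1
step 1: apply R0 at {0↦0, 1↦1}  → |V|=2 |E|=2  E = 1-q->0 1-q->1
step 2: apply R0 at {0↦1, 1↦0}  → |V|=2 |E|=0  E = ∅
normal form: no rule applies after step 2
NF nodes: {0:C, 1:C}

Answer: 2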